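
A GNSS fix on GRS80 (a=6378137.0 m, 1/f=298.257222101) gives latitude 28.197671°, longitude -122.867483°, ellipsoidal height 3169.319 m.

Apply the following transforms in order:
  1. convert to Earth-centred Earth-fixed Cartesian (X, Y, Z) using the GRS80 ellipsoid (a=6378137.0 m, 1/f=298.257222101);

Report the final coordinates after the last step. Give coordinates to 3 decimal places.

start: φ=28.197671°, λ=-122.867483°, h=3169.319 m
→ ECEF (a=6378137.000, f=1/298.257222101): X=-3054409.5952, Y=-4727278.9306, Z=2997326.9935

X=-3054409.595 m, Y=-4727278.931 m, Z=2997326.994 m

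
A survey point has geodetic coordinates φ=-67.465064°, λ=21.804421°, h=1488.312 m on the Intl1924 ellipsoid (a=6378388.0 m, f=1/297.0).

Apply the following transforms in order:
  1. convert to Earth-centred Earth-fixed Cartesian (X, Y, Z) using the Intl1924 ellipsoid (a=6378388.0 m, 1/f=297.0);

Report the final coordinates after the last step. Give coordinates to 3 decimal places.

start: φ=-67.465064°, λ=21.804421°, h=1488.312 m
→ ECEF (a=6378388.000, f=1/297.0): X=2276676.0602, Y=910809.2372, Z=-5869994.8336

X=2276676.060 m, Y=910809.237 m, Z=-5869994.834 m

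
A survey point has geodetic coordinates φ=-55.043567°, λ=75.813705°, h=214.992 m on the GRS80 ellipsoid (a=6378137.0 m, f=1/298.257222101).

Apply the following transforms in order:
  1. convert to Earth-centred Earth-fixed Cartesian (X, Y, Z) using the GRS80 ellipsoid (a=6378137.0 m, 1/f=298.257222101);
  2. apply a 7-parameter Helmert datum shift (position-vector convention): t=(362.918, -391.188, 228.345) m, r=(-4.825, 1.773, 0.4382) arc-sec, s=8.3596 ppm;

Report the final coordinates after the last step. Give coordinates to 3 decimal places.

X=897966.609 m, Y=3550562.374 m, Z=-5204246.036 m

start: φ=-55.043567°, λ=75.813705°, h=214.992 m
→ ECEF (a=6378137.000, f=1/298.257222101): X=897648.4665, Y=3551043.7120, Z=-5204340.0914
→ Helmert 7p (PV): X=897966.6088, Y=3550562.3740, Z=-5204246.0363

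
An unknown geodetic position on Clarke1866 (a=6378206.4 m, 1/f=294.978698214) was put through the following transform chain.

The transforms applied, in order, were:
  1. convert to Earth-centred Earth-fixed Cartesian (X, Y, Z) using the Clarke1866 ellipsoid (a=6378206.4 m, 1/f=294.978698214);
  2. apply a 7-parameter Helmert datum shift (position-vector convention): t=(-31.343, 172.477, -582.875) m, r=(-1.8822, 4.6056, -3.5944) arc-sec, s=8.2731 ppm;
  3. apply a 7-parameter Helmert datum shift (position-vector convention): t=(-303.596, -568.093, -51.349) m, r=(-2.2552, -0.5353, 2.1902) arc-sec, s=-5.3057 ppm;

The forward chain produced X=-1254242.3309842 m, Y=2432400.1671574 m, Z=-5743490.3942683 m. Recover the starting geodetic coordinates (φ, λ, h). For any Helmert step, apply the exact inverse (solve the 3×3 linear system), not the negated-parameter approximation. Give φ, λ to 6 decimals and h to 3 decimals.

start: X=-1254242.3310, Y=2432400.1672, Z=-5743490.3943 m
→ Helmert⁻¹: X=-1253934.4583, Y=2433057.2796, Z=-5743439.6623
→ Helmert⁻¹: X=-1253806.9088, Y=2432895.2304, Z=-5742815.0716
→ geod (Bowring, a=6378206.400): φ=-64.66875500°, λ=117.26458200°, h=1107.6520 m

φ=-64.668755°, λ=117.264582°, h=1107.652 m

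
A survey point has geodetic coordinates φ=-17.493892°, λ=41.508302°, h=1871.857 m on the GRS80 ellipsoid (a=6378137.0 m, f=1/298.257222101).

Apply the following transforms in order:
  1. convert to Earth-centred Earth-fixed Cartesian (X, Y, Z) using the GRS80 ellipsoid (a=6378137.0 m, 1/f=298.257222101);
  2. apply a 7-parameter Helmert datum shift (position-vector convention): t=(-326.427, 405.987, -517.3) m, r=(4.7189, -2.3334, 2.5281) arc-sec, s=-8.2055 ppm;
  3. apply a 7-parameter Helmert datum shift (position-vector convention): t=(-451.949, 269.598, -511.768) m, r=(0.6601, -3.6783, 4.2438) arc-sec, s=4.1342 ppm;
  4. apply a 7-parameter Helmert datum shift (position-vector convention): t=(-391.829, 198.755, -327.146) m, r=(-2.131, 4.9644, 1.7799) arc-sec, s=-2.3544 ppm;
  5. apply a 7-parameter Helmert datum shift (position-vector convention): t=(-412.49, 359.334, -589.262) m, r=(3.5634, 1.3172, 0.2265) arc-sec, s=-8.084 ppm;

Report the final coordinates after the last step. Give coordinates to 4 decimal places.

start: φ=-17.493892°, λ=41.508302°, h=1871.857 m
→ ECEF (a=6378137.000, f=1/298.257222101): X=4558135.1394, Y=4033874.8978, Z=-1905598.1838
→ Helmert 7p (PV): X=4557743.4267, Y=4034347.2472, Z=-1905955.9975
→ Helmert 7p (PV): X=4557261.3041, Y=4034733.3974, Z=-1906381.4560
→ Helmert 7p (PV): X=4556778.0462, Y=4034942.2829, Z=-1906855.4822
→ Helmert 7p (PV): X=4556312.1114, Y=4035306.9445, Z=-1907388.7219

X=4556312.1114 m, Y=4035306.9445 m, Z=-1907388.7219 m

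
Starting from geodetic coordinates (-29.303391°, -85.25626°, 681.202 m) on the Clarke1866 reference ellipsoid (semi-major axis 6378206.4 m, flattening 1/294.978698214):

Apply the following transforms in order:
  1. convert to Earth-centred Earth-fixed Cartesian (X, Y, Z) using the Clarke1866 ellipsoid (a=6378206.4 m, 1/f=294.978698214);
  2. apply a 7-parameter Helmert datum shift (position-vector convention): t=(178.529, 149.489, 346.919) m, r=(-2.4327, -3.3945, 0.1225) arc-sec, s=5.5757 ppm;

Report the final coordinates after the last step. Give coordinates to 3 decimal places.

X=460635.982 m, Y=-5548009.466 m, Z=-3103029.163 m

start: φ=-29.303391°, λ=-85.256260°, h=681.202 m
→ ECEF (a=6378206.400, f=1/294.978698214): X=460400.5178, Y=-5548091.6919, Z=-3103431.7895
→ Helmert 7p (PV): X=460635.9823, Y=-5548009.4662, Z=-3103029.1626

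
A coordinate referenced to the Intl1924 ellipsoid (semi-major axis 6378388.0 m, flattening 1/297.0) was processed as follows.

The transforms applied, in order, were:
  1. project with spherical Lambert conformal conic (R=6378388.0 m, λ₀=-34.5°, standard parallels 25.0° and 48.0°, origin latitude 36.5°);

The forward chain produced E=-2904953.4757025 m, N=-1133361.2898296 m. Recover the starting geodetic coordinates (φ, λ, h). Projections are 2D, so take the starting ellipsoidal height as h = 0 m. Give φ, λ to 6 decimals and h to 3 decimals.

φ=22.288929°, λ=-62.827167°, h=0.000 m

start: E=-2904953.4757, N=-1133361.2898 m
→ lcc⁻¹: φ=22.28892900°, λ=-62.82716700°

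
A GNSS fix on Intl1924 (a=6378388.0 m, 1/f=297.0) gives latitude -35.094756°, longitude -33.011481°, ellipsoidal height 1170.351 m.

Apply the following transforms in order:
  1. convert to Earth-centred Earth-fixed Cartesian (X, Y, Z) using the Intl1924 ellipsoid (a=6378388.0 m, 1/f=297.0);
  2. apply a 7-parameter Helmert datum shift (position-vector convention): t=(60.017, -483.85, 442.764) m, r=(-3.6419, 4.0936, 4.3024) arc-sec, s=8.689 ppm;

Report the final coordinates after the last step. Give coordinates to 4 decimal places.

X=4382052.9575 m, Y=-2847413.3199 m, Z=-3646828.3728 m

start: φ=-35.094756°, λ=-33.011481°, h=1170.351 m
→ ECEF (a=6378388.000, f=1/297.0): X=4381967.8662, Y=-2846931.7384, Z=-3647202.7466
→ Helmert 7p (PV): X=4382052.9575, Y=-2847413.3199, Z=-3646828.3728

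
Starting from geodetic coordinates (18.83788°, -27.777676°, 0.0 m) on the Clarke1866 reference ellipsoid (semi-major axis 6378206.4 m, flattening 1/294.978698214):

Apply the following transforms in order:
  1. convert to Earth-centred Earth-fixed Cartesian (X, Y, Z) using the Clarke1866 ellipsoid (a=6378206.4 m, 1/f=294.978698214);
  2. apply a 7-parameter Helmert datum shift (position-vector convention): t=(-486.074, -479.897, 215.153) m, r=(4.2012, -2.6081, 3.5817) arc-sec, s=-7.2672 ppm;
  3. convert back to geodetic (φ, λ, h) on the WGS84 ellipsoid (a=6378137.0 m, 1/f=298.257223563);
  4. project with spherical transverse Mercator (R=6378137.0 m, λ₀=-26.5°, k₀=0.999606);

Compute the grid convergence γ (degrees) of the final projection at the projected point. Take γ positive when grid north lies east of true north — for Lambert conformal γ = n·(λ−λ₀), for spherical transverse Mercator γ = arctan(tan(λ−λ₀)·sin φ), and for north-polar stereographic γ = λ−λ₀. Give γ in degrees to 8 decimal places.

start: φ=18.837880°, λ=-27.777676°, h=0.000 m
→ ECEF (a=6378206.400, f=1/294.978698214): X=5342811.8339, Y=-2814285.2836, Z=2046250.8293
→ Helmert 7p (PV): X=5342309.9276, Y=-2814693.6314, Z=2046461.3471
→ geod (Bowring, a=6378137.000): φ=18.83911000°, λ=-27.78332356°, h=-127.4944 m
→ into tm (λ₀=-26.5°): φ=18.83911000°, λ−λ₀=-1.28332356°
convergence γ = -0.41446241°

-0.41446241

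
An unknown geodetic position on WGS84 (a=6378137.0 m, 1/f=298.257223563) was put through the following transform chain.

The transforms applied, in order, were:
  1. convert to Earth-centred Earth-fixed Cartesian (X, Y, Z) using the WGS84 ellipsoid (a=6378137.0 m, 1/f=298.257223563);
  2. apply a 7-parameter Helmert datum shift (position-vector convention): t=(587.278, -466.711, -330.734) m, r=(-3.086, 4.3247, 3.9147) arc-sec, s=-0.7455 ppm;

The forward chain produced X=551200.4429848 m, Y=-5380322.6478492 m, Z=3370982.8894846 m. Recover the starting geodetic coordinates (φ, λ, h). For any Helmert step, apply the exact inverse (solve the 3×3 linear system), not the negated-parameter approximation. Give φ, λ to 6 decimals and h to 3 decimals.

start: X=551200.4430, Y=-5380322.6478, Z=3370982.8895 m
→ Helmert⁻¹: X=550440.7859, Y=-5379920.8328, Z=3371247.1869
→ geod (Bowring, a=6378137.000): φ=32.11162700°, λ=-84.15817200°, h=611.3010 m

φ=32.111627°, λ=-84.158172°, h=611.301 m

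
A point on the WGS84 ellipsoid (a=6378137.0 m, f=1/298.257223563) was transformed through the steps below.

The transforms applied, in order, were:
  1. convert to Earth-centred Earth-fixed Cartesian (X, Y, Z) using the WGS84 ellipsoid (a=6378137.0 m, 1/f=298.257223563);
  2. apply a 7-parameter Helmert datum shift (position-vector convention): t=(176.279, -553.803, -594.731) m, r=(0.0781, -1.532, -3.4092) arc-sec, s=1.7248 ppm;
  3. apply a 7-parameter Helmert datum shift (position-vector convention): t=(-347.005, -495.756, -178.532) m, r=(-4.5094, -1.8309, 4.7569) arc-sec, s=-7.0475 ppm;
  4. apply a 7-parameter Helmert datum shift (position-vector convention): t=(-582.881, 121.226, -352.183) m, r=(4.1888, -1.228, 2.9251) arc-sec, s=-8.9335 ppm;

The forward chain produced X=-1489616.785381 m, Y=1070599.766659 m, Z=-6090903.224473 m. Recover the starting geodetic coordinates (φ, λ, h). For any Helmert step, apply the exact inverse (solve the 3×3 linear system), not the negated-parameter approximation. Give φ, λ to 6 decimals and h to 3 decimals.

φ=-73.341539°, λ=144.258711°, h=1620.848 m

start: X=-1489616.7854, Y=1070599.7667, Z=-6090903.2245 m
→ Helmert⁻¹: X=-1489068.2879, Y=1070385.5332, Z=-6090618.3240
→ Helmert⁻¹: X=-1488761.1355, Y=1071056.3208, Z=-6090446.0841
→ Helmert⁻¹: X=-1488997.7890, Y=1071581.3591, Z=-6089830.1958
→ geod (Bowring, a=6378137.000): φ=-73.34153900°, λ=144.25871100°, h=1620.8480 m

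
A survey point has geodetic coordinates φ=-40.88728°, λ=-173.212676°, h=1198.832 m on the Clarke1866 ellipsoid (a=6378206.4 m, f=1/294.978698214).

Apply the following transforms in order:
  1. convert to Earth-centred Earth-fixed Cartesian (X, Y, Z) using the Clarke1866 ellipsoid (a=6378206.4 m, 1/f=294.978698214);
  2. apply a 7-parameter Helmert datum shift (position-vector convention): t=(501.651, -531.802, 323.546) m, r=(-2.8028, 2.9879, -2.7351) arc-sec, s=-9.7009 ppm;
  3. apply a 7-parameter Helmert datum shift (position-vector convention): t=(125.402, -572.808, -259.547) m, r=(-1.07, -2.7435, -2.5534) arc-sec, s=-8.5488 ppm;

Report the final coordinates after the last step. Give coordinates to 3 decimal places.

start: φ=-40.887280°, λ=-173.212676°, h=1198.832 m
→ ECEF (a=6378206.400, f=1/294.978698214): X=-4795981.1034, Y=-570810.0113, Z=-4153553.3967
→ Helmert 7p (PV): X=-4795500.6628, Y=-571329.1206, Z=-4153112.3285
→ Helmert 7p (PV): X=-4795286.0981, Y=-571859.2245, Z=-4153397.1913

X=-4795286.098 m, Y=-571859.224 m, Z=-4153397.191 m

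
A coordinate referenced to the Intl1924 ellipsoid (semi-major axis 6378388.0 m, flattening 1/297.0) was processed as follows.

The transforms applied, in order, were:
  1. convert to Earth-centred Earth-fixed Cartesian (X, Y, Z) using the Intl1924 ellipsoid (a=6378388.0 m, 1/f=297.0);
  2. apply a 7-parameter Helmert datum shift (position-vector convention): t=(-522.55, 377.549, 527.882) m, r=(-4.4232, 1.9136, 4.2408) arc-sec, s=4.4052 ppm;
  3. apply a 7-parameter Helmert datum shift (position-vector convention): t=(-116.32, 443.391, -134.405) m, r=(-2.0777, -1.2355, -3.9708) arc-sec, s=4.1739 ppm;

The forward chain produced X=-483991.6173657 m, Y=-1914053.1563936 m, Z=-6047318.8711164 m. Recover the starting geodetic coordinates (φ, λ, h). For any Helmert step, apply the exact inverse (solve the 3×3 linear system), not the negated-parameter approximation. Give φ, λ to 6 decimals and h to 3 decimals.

start: X=-483991.6174, Y=-1914053.1564, Z=-6047318.8711 m
→ Helmert⁻¹: X=-483872.6448, Y=-1914436.9585, Z=-6047175.6116
→ Helmert⁻¹: X=-483331.2239, Y=-1914666.4461, Z=-6047722.3951
→ geod (Bowring, a=6378388.000): φ=-72.03054500°, λ=-104.16754400°, h=2985.8230 m

φ=-72.030545°, λ=-104.167544°, h=2985.823 m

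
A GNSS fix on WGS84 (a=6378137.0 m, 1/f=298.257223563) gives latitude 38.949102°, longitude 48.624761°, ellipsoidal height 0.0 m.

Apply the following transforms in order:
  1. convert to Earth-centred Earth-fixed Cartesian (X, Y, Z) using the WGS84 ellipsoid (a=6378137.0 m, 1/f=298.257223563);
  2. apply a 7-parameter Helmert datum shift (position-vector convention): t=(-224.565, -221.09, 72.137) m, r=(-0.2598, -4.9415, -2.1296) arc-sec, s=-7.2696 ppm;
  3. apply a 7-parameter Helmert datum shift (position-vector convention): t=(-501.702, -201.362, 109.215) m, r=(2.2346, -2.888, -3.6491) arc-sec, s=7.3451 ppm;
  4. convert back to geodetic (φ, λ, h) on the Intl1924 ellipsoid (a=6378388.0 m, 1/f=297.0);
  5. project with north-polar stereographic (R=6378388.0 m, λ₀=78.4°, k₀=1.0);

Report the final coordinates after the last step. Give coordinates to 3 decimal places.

start: φ=38.949102°, λ=48.624761°, h=0.000 m
→ ECEF (a=6378137.000, f=1/298.257223563): X=3283047.1400, Y=3727131.8167, Z=3987924.2263
→ Helmert 7p (PV): X=3282741.6511, Y=3726854.7590, Z=3988041.3298
→ Helmert 7p (PV): X=3282274.1560, Y=3726579.4893, Z=3988266.1765
→ geod (Bowring, a=6378388.000): φ=38.95754252°, λ=48.62724118°, h=-719.6201 m
→ stereo (R=6378388.0, λ₀=78.4°): E=-3024293.3058, N=-5286540.4683

E=-3024293.306 m, N=-5286540.468 m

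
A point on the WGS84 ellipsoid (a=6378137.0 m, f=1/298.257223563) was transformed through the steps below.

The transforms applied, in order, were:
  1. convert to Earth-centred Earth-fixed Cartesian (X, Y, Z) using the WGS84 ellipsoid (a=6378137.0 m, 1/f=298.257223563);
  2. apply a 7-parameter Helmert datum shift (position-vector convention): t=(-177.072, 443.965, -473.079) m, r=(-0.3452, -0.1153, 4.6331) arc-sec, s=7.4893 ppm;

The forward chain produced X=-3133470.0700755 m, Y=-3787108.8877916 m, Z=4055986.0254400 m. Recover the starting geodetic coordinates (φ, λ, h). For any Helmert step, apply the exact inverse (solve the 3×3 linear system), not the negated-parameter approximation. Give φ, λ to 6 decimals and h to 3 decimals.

φ=39.719091°, λ=-129.600828°, h=3725.121 m

start: X=-3133470.0701, Y=-3787108.8878, Z=4055986.0254 m
→ Helmert⁻¹: X=-3133352.3382, Y=-3787460.8946, Z=4056424.1375
→ geod (Bowring, a=6378137.000): φ=39.71909100°, λ=-129.60082800°, h=3725.1210 m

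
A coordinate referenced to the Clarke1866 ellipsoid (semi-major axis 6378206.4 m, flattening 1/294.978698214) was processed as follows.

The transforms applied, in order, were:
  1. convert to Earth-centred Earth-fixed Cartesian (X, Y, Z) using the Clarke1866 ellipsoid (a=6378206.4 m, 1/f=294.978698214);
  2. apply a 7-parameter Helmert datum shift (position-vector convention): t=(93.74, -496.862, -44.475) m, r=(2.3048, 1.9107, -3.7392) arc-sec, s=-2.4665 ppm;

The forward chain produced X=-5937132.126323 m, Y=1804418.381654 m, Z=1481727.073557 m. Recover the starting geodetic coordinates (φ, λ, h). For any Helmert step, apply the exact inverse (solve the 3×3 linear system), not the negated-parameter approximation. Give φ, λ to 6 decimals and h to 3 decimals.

start: X=-5937132.1263, Y=1804418.3817, Z=1481727.0736 m
→ Helmert⁻¹: X=-5937286.9542, Y=1804828.6199, Z=1481700.0371
→ geod (Bowring, a=6378206.400): φ=13.51722600°, λ=163.09167000°, h=2951.1890 m

φ=13.517226°, λ=163.091670°, h=2951.189 m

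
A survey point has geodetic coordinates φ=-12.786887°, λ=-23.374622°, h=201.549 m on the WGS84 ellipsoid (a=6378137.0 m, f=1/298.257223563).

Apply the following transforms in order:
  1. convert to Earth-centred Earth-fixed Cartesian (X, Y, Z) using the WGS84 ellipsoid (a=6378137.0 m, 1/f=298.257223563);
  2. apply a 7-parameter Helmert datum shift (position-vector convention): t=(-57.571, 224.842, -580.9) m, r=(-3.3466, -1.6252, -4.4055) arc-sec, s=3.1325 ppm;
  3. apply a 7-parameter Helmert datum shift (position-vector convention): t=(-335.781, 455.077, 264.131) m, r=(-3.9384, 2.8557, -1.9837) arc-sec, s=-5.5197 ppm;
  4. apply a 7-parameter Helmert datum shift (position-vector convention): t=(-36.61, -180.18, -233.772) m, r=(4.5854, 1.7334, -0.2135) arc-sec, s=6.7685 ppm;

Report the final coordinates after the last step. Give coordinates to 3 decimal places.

start: φ=-12.786887°, λ=-23.374622°, h=201.549 m
→ ECEF (a=6378137.000, f=1/298.257223563): X=5710606.8978, Y=-2468197.7917, Z=-1402467.6704
→ Helmert 7p (PV): X=5710525.5485, Y=-2468125.4063, Z=-1402967.9225
→ Helmert 7p (PV): X=5710115.0869, Y=-2467738.4132, Z=-1402727.9824
→ Helmert 7p (PV): X=5710102.7833, Y=-2467910.0228, Z=-1403074.0953

X=5710102.783 m, Y=-2467910.023 m, Z=-1403074.095 m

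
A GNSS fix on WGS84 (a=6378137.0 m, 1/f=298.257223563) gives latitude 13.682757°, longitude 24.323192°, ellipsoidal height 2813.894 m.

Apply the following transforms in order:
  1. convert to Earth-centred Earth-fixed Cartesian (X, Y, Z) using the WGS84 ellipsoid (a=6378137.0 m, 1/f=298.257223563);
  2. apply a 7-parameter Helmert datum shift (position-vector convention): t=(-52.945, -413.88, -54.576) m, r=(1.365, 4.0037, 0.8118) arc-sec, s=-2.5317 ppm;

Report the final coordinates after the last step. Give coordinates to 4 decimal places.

X=5650550.8609 m, Y=2553689.3001 m, Z=1499416.4670 m

start: φ=13.682757°, λ=24.323192°, h=2813.894 m
→ ECEF (a=6378137.000, f=1/298.257223563): X=5650599.0564, Y=2554097.3309, Z=1499567.6178
→ Helmert 7p (PV): X=5650550.8609, Y=2553689.3001, Z=1499416.4670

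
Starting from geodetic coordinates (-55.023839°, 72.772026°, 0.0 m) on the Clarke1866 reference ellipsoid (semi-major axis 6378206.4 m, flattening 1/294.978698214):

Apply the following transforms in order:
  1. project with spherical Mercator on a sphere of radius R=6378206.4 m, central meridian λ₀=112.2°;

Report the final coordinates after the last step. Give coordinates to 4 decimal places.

E=-4389149.7462 m, N=-7366574.3064 m

start: φ=-55.023839°, λ=72.772026°, h=0.000 m
→ merc (R=6378206.4, λ₀=112.2°): E=-4389149.7462, N=-7366574.3064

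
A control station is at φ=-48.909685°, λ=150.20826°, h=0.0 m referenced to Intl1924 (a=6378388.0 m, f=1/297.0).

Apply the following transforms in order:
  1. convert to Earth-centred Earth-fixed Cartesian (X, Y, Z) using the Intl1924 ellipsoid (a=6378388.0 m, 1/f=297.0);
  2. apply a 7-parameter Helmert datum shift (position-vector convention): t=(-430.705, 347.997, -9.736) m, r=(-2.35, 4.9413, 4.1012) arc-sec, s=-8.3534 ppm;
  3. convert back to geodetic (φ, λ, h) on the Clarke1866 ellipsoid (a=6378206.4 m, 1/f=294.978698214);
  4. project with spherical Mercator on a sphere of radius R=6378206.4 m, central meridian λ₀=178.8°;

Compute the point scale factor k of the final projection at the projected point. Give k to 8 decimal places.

1.52139842

start: φ=-48.909685°, λ=150.208260°, h=0.000 m
→ ECEF (a=6378388.000, f=1/297.0): X=-3645097.2226, Y=2086869.0707, Z=-4784054.0253
→ Helmert 7p (PV): X=-3645653.5782, Y=2087072.6549, Z=-4783960.2523
→ geod (Bowring, a=6378206.400): φ=-48.90647948°, λ=150.20962047°, h=577.8736 m
→ into merc (λ₀=178.8°): φ=-48.90647948°, λ−λ₀=-28.59037953°
scale k = 1.52139842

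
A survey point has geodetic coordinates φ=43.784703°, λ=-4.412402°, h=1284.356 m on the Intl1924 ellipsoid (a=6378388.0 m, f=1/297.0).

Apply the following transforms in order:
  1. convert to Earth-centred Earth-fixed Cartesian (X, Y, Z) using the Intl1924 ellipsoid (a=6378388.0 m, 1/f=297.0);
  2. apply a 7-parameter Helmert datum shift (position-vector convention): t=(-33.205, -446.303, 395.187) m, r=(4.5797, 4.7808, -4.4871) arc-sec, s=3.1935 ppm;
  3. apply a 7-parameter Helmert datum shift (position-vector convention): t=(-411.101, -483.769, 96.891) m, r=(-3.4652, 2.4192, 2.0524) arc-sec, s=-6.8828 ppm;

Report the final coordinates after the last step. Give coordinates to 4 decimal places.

start: φ=43.784703°, λ=-4.412402°, h=1284.356 m
→ ECEF (a=6378388.000, f=1/297.0): X=4599528.4892, Y=-354915.9346, Z=4391818.8945
→ Helmert 7p (PV): X=4599604.0457, Y=-355560.9418, Z=4392113.6185
→ Helmert 7p (PV): X=4599216.3375, Y=-355922.7104, Z=4392132.3061

X=4599216.3375 m, Y=-355922.7104 m, Z=4392132.3061 m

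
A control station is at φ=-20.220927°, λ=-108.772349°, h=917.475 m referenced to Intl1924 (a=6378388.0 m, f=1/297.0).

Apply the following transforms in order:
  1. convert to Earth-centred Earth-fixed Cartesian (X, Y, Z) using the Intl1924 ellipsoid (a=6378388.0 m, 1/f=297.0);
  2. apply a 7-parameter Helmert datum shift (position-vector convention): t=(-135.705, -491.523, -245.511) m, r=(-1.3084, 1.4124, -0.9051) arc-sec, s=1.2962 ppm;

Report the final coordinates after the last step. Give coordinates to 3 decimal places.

X=-1927340.949 m, Y=-5670476.011 m, Z=-2191207.311 m

start: φ=-20.220927°, λ=-108.772349°, h=917.475 m
→ ECEF (a=6378388.000, f=1/297.0): X=-1927162.8632, Y=-5669971.6966, Z=-2191008.1224
→ Helmert 7p (PV): X=-1927340.9493, Y=-5670476.0107, Z=-2191207.3107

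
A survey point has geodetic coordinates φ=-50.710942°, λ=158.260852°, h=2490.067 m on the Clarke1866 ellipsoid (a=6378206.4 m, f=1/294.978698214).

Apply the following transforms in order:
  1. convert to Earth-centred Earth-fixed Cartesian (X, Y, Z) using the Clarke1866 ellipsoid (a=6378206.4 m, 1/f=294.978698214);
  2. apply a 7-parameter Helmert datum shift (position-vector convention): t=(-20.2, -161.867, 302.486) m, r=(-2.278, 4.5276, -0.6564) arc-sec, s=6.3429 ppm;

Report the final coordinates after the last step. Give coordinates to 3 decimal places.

X=-3760884.804 m, Y=1499361.902 m, Z=-4914630.695 m

start: φ=-50.710942°, λ=158.260852°, h=2490.067 m
→ ECEF (a=6378206.400, f=1/294.978698214): X=-3760737.6360, Y=1499556.5715, Z=-4914967.9952
→ Helmert 7p (PV): X=-3760884.8042, Y=1499361.9025, Z=-4914630.6953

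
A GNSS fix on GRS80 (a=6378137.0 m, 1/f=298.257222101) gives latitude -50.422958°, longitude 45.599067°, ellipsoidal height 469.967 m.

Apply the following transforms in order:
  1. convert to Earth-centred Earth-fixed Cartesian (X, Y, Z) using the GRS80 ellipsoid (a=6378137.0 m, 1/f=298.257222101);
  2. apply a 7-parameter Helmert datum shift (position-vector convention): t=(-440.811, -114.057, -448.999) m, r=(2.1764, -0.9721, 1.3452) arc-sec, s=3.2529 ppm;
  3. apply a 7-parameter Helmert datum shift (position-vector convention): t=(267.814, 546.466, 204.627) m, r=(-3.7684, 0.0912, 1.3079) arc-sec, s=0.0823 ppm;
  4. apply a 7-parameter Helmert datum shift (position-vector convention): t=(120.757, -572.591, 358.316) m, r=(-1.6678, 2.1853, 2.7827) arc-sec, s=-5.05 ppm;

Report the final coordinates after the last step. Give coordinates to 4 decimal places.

X=2848920.2647 m, Y=2909147.6151 m, Z=-4893200.8269 m

start: φ=-50.422958°, λ=45.599067°, h=469.967 m
→ ECEF (a=6378137.000, f=1/298.257222101): X=2849085.0124, Y=2909295.0525, Z=-4893259.1670
→ Helmert 7p (PV): X=2848657.5569, Y=2909260.6714, Z=-4893679.9584
→ Helmert 7p (PV): X=2848904.9944, Y=2909736.0337, Z=-4893530.1450
→ Helmert 7p (PV): X=2848920.2647, Y=2909147.6151, Z=-4893200.8269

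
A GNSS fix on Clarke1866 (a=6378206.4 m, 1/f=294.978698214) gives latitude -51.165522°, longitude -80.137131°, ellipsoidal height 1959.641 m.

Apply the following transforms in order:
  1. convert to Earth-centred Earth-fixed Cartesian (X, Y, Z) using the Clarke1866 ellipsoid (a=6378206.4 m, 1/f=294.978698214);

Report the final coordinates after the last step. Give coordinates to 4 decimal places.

start: φ=-51.165522°, λ=-80.137131°, h=1959.641 m
→ ECEF (a=6378206.400, f=1/294.978698214): X=686715.6268, Y=-3949814.6358, Z=-4946434.8157

X=686715.6268 m, Y=-3949814.6358 m, Z=-4946434.8157 m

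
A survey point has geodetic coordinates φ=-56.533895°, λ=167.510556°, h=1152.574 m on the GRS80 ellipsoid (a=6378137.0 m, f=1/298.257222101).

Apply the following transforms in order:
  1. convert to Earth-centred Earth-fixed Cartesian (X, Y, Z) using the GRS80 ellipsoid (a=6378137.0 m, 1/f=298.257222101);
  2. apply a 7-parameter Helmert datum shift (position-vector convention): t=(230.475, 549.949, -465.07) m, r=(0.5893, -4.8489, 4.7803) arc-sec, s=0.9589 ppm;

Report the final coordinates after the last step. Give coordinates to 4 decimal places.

X=-3442265.0049 m, Y=763026.4719 m, Z=-5298965.1061 m

start: φ=-56.533895°, λ=167.510556°, h=1152.574 m
→ ECEF (a=6378137.000, f=1/298.257222101): X=-3442599.0625, Y=762540.4383, Z=-5298416.2049
→ Helmert 7p (PV): X=-3442265.0049, Y=763026.4719, Z=-5298965.1061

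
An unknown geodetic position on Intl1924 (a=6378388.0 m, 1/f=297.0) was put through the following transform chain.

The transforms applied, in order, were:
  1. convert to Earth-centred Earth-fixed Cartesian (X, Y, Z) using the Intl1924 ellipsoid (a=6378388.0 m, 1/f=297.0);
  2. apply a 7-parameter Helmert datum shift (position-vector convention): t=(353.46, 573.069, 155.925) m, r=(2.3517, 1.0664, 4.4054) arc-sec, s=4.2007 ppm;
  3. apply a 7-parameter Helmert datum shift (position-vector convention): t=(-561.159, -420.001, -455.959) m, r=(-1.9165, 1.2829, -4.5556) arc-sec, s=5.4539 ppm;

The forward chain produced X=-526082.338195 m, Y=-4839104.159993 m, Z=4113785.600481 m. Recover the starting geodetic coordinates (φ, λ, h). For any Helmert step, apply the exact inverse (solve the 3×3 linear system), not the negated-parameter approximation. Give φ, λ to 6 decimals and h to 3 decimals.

start: X=-526082.3382, Y=-4839104.1600, Z=4113785.6005 m
→ Helmert⁻¹: X=-525437.0333, Y=-4838707.6010, Z=4114170.8943
→ Helmert⁻¹: X=-525912.9101, Y=-4839202.2035, Z=4114050.1421
→ geod (Bowring, a=6378388.000): φ=40.39415300°, λ=-96.20242600°, h=3959.0200 m

φ=40.394153°, λ=-96.202426°, h=3959.020 m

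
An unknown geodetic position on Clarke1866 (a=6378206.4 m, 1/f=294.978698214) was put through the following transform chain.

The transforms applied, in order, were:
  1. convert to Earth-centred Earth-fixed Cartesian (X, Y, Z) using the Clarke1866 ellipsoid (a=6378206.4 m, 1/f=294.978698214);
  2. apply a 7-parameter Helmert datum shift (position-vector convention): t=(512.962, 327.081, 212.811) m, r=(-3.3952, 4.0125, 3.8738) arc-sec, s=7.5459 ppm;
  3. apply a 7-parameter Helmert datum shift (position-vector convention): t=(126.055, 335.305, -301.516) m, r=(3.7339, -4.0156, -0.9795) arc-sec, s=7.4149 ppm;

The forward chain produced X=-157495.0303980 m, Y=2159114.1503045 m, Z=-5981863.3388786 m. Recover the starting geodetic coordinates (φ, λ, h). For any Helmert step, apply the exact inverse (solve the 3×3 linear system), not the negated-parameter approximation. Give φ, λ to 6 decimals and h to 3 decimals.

φ=-70.233839°, λ=94.189376°, h=2083.140 m

start: X=-157495.0304, Y=2159114.1503, Z=-5981863.3389 m
→ Helmert⁻¹: X=-157746.6175, Y=2158653.8084, Z=-5981553.4764
→ Helmert⁻¹: X=-158101.4861, Y=2158411.8712, Z=-5981688.6972
→ geod (Bowring, a=6378206.400): φ=-70.23383900°, λ=94.18937600°, h=2083.1400 m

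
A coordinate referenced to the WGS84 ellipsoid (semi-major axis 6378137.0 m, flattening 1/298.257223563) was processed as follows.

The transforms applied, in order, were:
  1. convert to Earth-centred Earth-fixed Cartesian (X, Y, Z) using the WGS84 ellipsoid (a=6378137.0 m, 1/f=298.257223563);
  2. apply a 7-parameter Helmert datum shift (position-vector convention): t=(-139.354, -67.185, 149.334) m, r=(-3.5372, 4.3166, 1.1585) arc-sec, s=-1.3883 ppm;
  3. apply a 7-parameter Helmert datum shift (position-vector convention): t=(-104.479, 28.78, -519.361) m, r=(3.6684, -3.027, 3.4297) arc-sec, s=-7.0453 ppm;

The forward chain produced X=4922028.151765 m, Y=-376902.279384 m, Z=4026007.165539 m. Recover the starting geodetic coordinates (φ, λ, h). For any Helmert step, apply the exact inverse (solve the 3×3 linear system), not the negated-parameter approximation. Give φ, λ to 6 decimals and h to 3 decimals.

φ=39.389798°, λ=-4.379462°, h=925.005 m

start: X=4922028.1518, Y=-376902.2794, Z=4026007.1655 m
→ Helmert⁻¹: X=4922220.1312, Y=-376943.9492, Z=4026489.3636
→ Helmert⁻¹: X=4922279.9384, Y=-376973.9825, Z=4026442.1656
→ geod (Bowring, a=6378137.000): φ=39.38979800°, λ=-4.37946200°, h=925.0050 m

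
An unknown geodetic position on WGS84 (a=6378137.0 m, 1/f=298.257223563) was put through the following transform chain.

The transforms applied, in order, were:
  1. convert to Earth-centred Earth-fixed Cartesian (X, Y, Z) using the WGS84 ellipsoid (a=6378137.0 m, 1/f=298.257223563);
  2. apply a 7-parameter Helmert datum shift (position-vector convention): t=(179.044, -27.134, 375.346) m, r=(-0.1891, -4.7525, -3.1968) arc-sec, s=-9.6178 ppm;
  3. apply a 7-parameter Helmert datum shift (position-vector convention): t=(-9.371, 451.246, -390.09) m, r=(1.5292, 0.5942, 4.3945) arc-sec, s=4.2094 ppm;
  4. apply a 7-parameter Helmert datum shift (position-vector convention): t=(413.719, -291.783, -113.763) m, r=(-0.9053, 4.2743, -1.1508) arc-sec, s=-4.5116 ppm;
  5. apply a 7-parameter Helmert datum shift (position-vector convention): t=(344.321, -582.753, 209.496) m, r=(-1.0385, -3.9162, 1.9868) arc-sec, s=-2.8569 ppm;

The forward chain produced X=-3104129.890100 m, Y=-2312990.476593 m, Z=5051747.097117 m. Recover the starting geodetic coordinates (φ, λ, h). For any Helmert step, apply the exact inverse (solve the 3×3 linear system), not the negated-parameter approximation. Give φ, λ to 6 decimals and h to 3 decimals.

φ=52.719869°, λ=-143.322094°, h=74.583 m

start: X=-3104129.8901, Y=-2312990.4766, Z=5051747.0971 m
→ Helmert⁻¹: X=-3104409.4430, Y=-2312409.8611, Z=5051599.3316
→ Helmert⁻¹: X=-3104928.9522, Y=-2312168.0045, Z=5051661.3963
→ Helmert⁻¹: X=-3104970.3334, Y=-2312505.9093, Z=5052038.4200
→ Helmert⁻¹: X=-3105027.0043, Y=-2312553.7712, Z=5051781.0824
→ geod (Bowring, a=6378137.000): φ=52.71986900°, λ=-143.32209400°, h=74.5830 m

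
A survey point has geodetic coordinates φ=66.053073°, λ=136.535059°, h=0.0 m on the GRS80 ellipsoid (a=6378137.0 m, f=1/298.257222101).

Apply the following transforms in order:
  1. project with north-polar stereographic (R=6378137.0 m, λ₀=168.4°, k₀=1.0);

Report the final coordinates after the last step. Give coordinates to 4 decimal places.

start: φ=66.053073°, λ=136.535059°, h=0.000 m
→ stereo (R=6378137.0, λ₀=168.4°): E=-1428155.0405, N=-2297559.5206

E=-1428155.0405 m, N=-2297559.5206 m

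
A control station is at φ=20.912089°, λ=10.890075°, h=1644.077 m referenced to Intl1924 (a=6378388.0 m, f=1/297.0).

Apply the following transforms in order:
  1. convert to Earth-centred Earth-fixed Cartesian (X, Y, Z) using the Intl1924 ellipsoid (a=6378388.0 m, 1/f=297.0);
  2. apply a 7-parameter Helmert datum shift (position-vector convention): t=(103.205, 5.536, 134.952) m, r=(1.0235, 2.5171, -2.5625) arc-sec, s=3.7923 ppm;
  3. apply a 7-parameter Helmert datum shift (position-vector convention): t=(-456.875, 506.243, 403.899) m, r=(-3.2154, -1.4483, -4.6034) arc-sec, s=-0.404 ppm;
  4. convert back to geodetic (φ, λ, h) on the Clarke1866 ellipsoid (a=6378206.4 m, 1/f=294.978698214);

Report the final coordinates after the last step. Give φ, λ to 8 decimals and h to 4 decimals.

start: φ=20.912089°, λ=10.890075°, h=1644.077 m
→ ECEF (a=6378388.000, f=1/297.0): X=5854954.5268, Y=1126434.7348, Z=2262921.1307
→ Helmert 7p (PV): X=5855121.5447, Y=1126360.5754, Z=2262998.8041
→ Helmert 7p (PV): X=5854671.5525, Y=1126770.9665, Z=2263425.3424
→ geod (Bowring, a=6378206.400): φ=20.91791318°, λ=10.89376175°, h=1824.0715 m

φ=20.91791318°, λ=10.89376175°, h=1824.0715 m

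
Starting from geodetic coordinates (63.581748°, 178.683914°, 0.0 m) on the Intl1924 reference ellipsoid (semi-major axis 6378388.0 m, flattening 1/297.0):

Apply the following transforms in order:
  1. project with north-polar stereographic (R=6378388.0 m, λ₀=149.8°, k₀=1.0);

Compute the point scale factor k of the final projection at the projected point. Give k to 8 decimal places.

start: φ=63.581748°, λ=178.683914°, h=0.000 m
→ into stereo (λ₀=149.8°): φ=63.58174800°, λ−λ₀=28.88391400°
scale k = 1.05509157

1.05509157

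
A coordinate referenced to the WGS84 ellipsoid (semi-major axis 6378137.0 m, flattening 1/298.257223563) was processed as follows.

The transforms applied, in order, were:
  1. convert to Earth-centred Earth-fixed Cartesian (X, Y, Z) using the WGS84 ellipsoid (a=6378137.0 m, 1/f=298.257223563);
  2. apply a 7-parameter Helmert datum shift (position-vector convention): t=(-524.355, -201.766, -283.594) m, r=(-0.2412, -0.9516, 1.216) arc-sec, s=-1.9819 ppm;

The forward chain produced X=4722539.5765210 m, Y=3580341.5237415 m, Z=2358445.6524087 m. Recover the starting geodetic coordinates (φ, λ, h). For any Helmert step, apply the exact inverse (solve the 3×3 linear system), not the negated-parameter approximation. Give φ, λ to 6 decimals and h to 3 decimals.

φ=21.833516°, λ=37.165255°, h=3779.736 m

start: X=4722539.5765, Y=3580341.5237, Z=2358445.6524 m
→ Helmert⁻¹: X=4723105.2824, Y=3580519.7835, Z=2358716.3182
→ geod (Bowring, a=6378137.000): φ=21.83351600°, λ=37.16525500°, h=3779.7360 m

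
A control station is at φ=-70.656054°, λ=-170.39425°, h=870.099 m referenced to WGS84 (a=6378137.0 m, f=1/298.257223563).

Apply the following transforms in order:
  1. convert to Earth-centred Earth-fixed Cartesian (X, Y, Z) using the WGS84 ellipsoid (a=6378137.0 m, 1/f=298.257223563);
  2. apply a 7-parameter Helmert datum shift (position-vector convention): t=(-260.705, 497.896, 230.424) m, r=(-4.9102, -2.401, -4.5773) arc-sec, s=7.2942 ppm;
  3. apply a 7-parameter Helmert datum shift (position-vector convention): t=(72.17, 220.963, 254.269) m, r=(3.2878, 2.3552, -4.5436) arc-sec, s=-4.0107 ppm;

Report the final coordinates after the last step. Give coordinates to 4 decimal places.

start: φ=-70.656054°, λ=-170.394250°, h=870.099 m
→ ECEF (a=6378137.000, f=1/298.257223563): X=-2089580.7301, Y=-353641.8315, Z=-5996500.2873
→ Helmert 7p (PV): X=-2089794.7227, Y=-353242.8937, Z=-5996329.5080
→ Helmert 7p (PV): X=-2089790.4202, Y=-352878.9008, Z=-5996032.9582

X=-2089790.4202 m, Y=-352878.9008 m, Z=-5996032.9582 m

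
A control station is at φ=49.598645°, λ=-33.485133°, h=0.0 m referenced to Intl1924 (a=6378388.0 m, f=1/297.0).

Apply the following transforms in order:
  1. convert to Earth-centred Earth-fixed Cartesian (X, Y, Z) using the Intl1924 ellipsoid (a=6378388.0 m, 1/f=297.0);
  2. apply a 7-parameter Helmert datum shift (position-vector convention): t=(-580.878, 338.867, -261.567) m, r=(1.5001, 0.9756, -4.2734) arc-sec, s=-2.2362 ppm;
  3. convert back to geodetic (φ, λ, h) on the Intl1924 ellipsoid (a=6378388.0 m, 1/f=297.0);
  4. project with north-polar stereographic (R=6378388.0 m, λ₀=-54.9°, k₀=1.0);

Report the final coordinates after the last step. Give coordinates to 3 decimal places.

start: φ=49.598645°, λ=-33.485133°, h=0.000 m
→ ECEF (a=6378388.000, f=1/297.0): X=3454679.3069, Y=-2285313.4474, Z=4834067.3156
→ Helmert 7p (PV): X=3454066.2207, Y=-2285076.2006, Z=4833761.9783
→ geod (Bowring, a=6378388.000): φ=49.60126308°, λ=-33.48707511°, h=-648.7639 m
→ stereo (R=6378388.0, λ₀=-54.9°): E=1713505.7210, N=-4369449.5916

E=1713505.721 m, N=-4369449.592 m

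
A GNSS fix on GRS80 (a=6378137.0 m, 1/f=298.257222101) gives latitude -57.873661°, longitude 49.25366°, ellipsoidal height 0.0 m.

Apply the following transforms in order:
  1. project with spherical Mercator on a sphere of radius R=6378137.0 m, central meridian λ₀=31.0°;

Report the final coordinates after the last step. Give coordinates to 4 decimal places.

start: φ=-57.873661°, λ=49.253660°, h=0.000 m
→ merc (R=6378137.0, λ₀=31.0°): E=2031988.1363, N=-7940824.3515

E=2031988.1363 m, N=-7940824.3515 m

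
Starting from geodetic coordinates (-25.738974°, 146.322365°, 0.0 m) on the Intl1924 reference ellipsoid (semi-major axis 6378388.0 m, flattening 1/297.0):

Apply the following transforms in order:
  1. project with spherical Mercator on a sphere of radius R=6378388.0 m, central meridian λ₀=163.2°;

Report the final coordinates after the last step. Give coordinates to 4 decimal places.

E=-1878883.6711 m, N=-2966904.2613 m

start: φ=-25.738974°, λ=146.322365°, h=0.000 m
→ merc (R=6378388.0, λ₀=163.2°): E=-1878883.6711, N=-2966904.2613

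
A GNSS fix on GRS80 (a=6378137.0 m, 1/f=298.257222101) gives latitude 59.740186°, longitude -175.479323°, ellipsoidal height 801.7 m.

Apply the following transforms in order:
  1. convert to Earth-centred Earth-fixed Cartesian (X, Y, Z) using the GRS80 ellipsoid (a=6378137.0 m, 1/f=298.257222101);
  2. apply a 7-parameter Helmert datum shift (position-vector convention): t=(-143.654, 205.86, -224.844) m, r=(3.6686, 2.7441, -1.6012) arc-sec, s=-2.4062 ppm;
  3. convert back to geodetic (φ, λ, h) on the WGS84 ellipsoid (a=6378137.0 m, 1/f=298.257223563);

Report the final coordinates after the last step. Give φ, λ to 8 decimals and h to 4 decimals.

φ=59.73886241°, λ=-175.48178587°, h=656.3934 m

start: φ=59.740186°, λ=-175.479323°, h=801.700 m
→ ECEF (a=6378137.000, f=1/298.257222101): X=-3212518.0834, Y=-253997.2095, Z=5486639.8664
→ Helmert 7p (PV): X=-3212582.9863, Y=-253863.3846, Z=5486440.0414
→ geod (Bowring, a=6378137.000): φ=59.73886241°, λ=-175.48178587°, h=656.3934 m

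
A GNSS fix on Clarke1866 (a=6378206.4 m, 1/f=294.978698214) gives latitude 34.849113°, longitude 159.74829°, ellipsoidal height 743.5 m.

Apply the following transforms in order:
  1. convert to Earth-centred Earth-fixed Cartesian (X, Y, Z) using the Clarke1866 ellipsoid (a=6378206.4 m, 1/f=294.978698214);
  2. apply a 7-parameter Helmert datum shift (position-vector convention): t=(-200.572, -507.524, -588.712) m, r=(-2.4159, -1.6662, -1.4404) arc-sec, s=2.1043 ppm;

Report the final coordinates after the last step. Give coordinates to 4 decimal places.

start: φ=34.849113°, λ=159.748290°, h=743.500 m
→ ECEF (a=6378206.400, f=1/294.978698214): X=-4916763.5608, Y=1814056.5570, Z=3624379.5798
→ Helmert 7p (PV): X=-4916991.0888, Y=1813629.6364, Z=3623737.5297

X=-4916991.0888 m, Y=1813629.6364 m, Z=3623737.5297 m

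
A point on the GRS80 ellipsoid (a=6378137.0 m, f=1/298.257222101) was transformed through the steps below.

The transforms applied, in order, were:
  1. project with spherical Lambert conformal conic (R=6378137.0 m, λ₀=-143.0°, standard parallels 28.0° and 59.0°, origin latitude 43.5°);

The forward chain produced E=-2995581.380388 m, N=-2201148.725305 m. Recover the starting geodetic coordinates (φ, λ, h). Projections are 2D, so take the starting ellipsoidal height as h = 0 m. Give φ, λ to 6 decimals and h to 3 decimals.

start: E=-2995581.3804, N=-2201148.7253 m
→ lcc⁻¹: φ=19.01926600°, λ=-170.56261200°

φ=19.019266°, λ=-170.562612°, h=0.000 m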